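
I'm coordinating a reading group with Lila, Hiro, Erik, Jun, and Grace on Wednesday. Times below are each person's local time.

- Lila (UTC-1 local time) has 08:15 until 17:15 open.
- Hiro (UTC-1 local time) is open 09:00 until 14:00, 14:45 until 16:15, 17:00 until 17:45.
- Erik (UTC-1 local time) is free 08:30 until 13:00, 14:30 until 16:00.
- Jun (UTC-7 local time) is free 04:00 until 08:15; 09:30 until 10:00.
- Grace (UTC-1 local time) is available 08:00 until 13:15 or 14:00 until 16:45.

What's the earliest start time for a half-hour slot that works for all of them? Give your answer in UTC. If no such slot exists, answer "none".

11:00

Lila in UTC: 09:15-18:15 (add 1h to convert from UTC-1).
Hiro in UTC: 10:00-15:00, 15:45-17:15, 18:00-18:45 (add 1h to convert from UTC-1).
Erik in UTC: 09:30-14:00, 15:30-17:00 (add 1h to convert from UTC-1).
Jun in UTC: 11:00-15:15, 16:30-17:00 (add 7h to convert from UTC-7).
Grace in UTC: 09:00-14:15, 15:00-17:45 (add 1h to convert from UTC-1).
Lila ∩ Hiro: 10:00-15:00, 15:45-17:15, 18:00-18:15.
Lila ∩ Hiro ∩ Erik: 10:00-14:00, 15:45-17:00.
Lila ∩ Hiro ∩ Erik ∩ Jun: 11:00-14:00, 16:30-17:00.
Lila ∩ Hiro ∩ Erik ∩ Jun ∩ Grace: 11:00-14:00, 16:30-17:00.
So the common availability across everyone is 11:00-14:00, 16:30-17:00.
The first common window of at least 30 minutes is 11:00-14:00, so the earliest start is 11:00.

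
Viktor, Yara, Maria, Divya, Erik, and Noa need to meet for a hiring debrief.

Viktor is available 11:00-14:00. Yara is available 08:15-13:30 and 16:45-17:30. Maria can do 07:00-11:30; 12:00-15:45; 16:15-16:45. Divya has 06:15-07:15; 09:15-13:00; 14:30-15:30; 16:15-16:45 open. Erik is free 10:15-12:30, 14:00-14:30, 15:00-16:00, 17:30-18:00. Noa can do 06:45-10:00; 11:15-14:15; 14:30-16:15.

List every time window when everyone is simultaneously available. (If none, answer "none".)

Viktor ∩ Yara: 11:00-13:30.
Viktor ∩ Yara ∩ Maria: 11:00-11:30, 12:00-13:30.
Viktor ∩ Yara ∩ Maria ∩ Divya: 11:00-11:30, 12:00-13:00.
Viktor ∩ Yara ∩ Maria ∩ Divya ∩ Erik: 11:00-11:30, 12:00-12:30.
Viktor ∩ Yara ∩ Maria ∩ Divya ∩ Erik ∩ Noa: 11:15-11:30, 12:00-12:30.

11:15-11:30, 12:00-12:30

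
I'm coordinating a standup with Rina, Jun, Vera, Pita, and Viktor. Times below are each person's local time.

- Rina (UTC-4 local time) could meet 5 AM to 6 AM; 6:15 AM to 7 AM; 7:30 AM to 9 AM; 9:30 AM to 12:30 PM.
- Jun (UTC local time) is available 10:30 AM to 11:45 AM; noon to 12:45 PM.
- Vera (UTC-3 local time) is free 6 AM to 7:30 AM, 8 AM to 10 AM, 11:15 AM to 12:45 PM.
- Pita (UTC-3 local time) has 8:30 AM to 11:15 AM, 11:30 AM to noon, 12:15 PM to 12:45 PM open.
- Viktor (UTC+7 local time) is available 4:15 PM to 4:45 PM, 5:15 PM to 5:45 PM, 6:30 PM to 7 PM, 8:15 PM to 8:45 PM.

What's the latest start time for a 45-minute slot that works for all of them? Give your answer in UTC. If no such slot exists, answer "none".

none

Rina in UTC: 09:00-10:00, 10:15-11:00, 11:30-13:00, 13:30-16:30 (add 4h to convert from UTC-4).
Jun in UTC: 10:30-11:45, 12:00-12:45.
Vera in UTC: 09:00-10:30, 11:00-13:00, 14:15-15:45 (add 3h to convert from UTC-3).
Pita in UTC: 11:30-14:15, 14:30-15:00, 15:15-15:45 (add 3h to convert from UTC-3).
Viktor in UTC: 09:15-09:45, 10:15-10:45, 11:30-12:00, 13:15-13:45 (subtract 7h to convert from UTC+7).
Rina ∩ Jun: 10:30-11:00, 11:30-11:45, 12:00-12:45.
Rina ∩ Jun ∩ Vera: 11:30-11:45, 12:00-12:45.
Rina ∩ Jun ∩ Vera ∩ Pita: 11:30-11:45, 12:00-12:45.
Rina ∩ Jun ∩ Vera ∩ Pita ∩ Viktor: 11:30-11:45.
No common window is at least 45 minutes long.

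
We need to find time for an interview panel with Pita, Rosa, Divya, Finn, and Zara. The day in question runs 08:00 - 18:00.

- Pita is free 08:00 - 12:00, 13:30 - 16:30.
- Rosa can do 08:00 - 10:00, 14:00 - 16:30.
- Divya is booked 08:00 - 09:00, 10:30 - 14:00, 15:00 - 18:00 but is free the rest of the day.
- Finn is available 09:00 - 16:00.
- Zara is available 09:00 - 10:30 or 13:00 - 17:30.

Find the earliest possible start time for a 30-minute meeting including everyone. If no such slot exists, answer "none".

09:00

Pita free: 08:00-12:00, 13:30-16:30.
Rosa free: 08:00-10:00, 14:00-16:30.
Divya free: 09:00-10:30, 14:00-15:00 (invert busy blocks within the working day).
Finn free: 09:00-16:00.
Zara free: 09:00-10:30, 13:00-17:30.
Pita ∩ Rosa: 08:00-10:00, 14:00-16:30.
Pita ∩ Rosa ∩ Divya: 09:00-10:00, 14:00-15:00.
Pita ∩ Rosa ∩ Divya ∩ Finn: 09:00-10:00, 14:00-15:00.
Pita ∩ Rosa ∩ Divya ∩ Finn ∩ Zara: 09:00-10:00, 14:00-15:00.
So the common availability across everyone is 09:00-10:00, 14:00-15:00.
The first common window of at least 30 minutes is 09:00-10:00, so the earliest start is 09:00.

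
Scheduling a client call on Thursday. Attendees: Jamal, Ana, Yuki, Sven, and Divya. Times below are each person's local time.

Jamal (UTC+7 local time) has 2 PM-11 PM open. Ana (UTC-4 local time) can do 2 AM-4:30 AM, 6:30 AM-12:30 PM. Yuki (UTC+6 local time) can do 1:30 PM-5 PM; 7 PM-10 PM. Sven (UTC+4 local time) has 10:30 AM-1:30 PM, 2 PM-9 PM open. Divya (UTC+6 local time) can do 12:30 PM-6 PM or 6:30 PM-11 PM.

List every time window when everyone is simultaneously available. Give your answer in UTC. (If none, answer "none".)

07:30-08:30, 10:30-11:00, 13:00-16:00

Jamal in UTC: 07:00-16:00 (subtract 7h to convert from UTC+7).
Ana in UTC: 06:00-08:30, 10:30-16:30 (add 4h to convert from UTC-4).
Yuki in UTC: 07:30-11:00, 13:00-16:00 (subtract 6h to convert from UTC+6).
Sven in UTC: 06:30-09:30, 10:00-17:00 (subtract 4h to convert from UTC+4).
Divya in UTC: 06:30-12:00, 12:30-17:00 (subtract 6h to convert from UTC+6).
Jamal ∩ Ana: 07:00-08:30, 10:30-16:00.
Jamal ∩ Ana ∩ Yuki: 07:30-08:30, 10:30-11:00, 13:00-16:00.
Jamal ∩ Ana ∩ Yuki ∩ Sven: 07:30-08:30, 10:30-11:00, 13:00-16:00.
Jamal ∩ Ana ∩ Yuki ∩ Sven ∩ Divya: 07:30-08:30, 10:30-11:00, 13:00-16:00.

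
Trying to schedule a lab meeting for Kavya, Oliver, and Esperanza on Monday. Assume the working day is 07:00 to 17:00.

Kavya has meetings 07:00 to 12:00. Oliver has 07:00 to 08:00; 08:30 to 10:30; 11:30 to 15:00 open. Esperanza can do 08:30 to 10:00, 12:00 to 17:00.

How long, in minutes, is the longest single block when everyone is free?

180

Kavya free: 12:00-17:00 (invert busy blocks within the working day).
Oliver free: 07:00-08:00, 08:30-10:30, 11:30-15:00.
Esperanza free: 08:30-10:00, 12:00-17:00.
Kavya ∩ Oliver: 12:00-15:00.
Kavya ∩ Oliver ∩ Esperanza: 12:00-15:00.
So the common availability across everyone is 12:00-15:00.
The longest is 12:00-15:00 at 180 minutes.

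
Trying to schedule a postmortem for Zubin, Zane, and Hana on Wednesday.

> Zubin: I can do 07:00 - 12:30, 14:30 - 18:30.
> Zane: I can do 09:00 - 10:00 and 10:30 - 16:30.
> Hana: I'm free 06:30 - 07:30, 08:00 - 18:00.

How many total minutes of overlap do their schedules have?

300

Zubin ∩ Zane: 09:00-10:00, 10:30-12:30, 14:30-16:30.
Zubin ∩ Zane ∩ Hana: 09:00-10:00, 10:30-12:30, 14:30-16:30.
So the common availability across everyone is 09:00-10:00, 10:30-12:30, 14:30-16:30.
Summing the common windows: 60 + 120 + 120 = 300 minutes.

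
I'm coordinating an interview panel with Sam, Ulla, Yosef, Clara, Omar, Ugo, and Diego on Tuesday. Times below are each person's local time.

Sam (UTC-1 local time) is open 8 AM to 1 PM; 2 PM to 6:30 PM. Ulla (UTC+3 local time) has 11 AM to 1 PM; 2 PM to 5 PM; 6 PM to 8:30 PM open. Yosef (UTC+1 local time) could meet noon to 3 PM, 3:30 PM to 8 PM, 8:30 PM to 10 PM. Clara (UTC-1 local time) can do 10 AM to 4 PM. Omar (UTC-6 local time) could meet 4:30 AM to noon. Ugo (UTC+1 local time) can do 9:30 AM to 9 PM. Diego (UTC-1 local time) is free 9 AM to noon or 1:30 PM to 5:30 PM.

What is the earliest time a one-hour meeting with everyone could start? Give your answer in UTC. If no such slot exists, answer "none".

11:00

Sam in UTC: 09:00-14:00, 15:00-19:30 (add 1h to convert from UTC-1).
Ulla in UTC: 08:00-10:00, 11:00-14:00, 15:00-17:30 (subtract 3h to convert from UTC+3).
Yosef in UTC: 11:00-14:00, 14:30-19:00, 19:30-21:00 (subtract 1h to convert from UTC+1).
Clara in UTC: 11:00-17:00 (add 1h to convert from UTC-1).
Omar in UTC: 10:30-18:00 (add 6h to convert from UTC-6).
Ugo in UTC: 08:30-20:00 (subtract 1h to convert from UTC+1).
Diego in UTC: 10:00-13:00, 14:30-18:30 (add 1h to convert from UTC-1).
Sam ∩ Ulla: 09:00-10:00, 11:00-14:00, 15:00-17:30.
Sam ∩ Ulla ∩ Yosef: 11:00-14:00, 15:00-17:30.
Sam ∩ Ulla ∩ Yosef ∩ Clara: 11:00-14:00, 15:00-17:00.
Sam ∩ Ulla ∩ Yosef ∩ Clara ∩ Omar: 11:00-14:00, 15:00-17:00.
Sam ∩ Ulla ∩ Yosef ∩ Clara ∩ Omar ∩ Ugo: 11:00-14:00, 15:00-17:00.
Sam ∩ Ulla ∩ Yosef ∩ Clara ∩ Omar ∩ Ugo ∩ Diego: 11:00-13:00, 15:00-17:00.
So the common availability across everyone is 11:00-13:00, 15:00-17:00.
The first common window of at least 60 minutes is 11:00-13:00, so the earliest start is 11:00.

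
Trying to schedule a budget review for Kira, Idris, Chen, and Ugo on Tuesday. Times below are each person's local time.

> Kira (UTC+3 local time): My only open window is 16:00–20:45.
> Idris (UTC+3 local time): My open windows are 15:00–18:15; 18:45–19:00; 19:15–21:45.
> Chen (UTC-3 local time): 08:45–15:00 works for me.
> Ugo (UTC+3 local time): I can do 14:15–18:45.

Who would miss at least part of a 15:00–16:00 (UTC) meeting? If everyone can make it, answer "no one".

Idris, Ugo

Kira in UTC: 13:00-17:45 (subtract 3h to convert from UTC+3).
Idris in UTC: 12:00-15:15, 15:45-16:00, 16:15-18:45 (subtract 3h to convert from UTC+3).
Chen in UTC: 11:45-18:00 (add 3h to convert from UTC-3).
Ugo in UTC: 11:15-15:45 (subtract 3h to convert from UTC+3).
Kira: free for 15:00-16:00. Idris: not fully free for 15:00-16:00. Chen: free for 15:00-16:00. Ugo: not fully free for 15:00-16:00.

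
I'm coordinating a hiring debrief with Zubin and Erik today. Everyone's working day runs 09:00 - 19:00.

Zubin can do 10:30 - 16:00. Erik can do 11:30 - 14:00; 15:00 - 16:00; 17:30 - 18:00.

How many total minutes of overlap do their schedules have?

Zubin ∩ Erik: 11:30-14:00, 15:00-16:00.
Those are the intersection windows.
Summing the common windows: 150 + 60 = 210 minutes.

210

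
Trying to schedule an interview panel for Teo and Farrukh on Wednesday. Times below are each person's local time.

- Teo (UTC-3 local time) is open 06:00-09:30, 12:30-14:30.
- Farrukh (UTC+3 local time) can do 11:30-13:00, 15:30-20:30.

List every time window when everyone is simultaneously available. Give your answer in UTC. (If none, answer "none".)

Teo in UTC: 09:00-12:30, 15:30-17:30 (add 3h to convert from UTC-3).
Farrukh in UTC: 08:30-10:00, 12:30-17:30 (subtract 3h to convert from UTC+3).
Teo ∩ Farrukh: 09:00-10:00, 15:30-17:30.

09:00-10:00, 15:30-17:30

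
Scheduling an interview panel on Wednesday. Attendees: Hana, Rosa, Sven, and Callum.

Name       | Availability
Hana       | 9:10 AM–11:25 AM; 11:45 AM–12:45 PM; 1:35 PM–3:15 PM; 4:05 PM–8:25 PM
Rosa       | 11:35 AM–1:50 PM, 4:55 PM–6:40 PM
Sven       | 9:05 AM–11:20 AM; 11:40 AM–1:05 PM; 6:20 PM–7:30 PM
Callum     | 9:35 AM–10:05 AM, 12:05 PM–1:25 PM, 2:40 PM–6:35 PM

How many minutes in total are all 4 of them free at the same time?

55

Hana ∩ Rosa: 11:45-12:45, 13:35-13:50, 16:55-18:40.
Hana ∩ Rosa ∩ Sven: 11:45-12:45, 18:20-18:40.
Hana ∩ Rosa ∩ Sven ∩ Callum: 12:05-12:45, 18:20-18:35.
Those are the intersection windows.
Summing the common windows: 40 + 15 = 55 minutes.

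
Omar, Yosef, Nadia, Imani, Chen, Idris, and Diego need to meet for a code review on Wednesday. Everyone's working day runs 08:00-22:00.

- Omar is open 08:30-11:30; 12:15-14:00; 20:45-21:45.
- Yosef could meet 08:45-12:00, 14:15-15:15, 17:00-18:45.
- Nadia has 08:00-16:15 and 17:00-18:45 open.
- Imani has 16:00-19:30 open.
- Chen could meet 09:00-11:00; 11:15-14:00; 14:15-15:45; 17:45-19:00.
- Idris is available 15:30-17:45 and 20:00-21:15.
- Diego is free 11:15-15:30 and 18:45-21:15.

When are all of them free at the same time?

none

Omar ∩ Yosef: 08:45-11:30.
Omar ∩ Yosef ∩ Nadia: 08:45-11:30.
Omar ∩ Yosef ∩ Nadia ∩ Imani: ∅.
Omar ∩ Yosef ∩ Nadia ∩ Imani ∩ Chen: ∅.
Omar ∩ Yosef ∩ Nadia ∩ Imani ∩ Chen ∩ Idris: ∅.
Omar ∩ Yosef ∩ Nadia ∩ Imani ∩ Chen ∩ Idris ∩ Diego: ∅.
There is no time when everyone is free.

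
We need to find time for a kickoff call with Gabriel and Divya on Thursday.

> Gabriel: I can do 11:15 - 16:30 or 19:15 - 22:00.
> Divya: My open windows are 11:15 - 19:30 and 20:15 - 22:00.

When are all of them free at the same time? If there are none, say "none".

Gabriel ∩ Divya: 11:15-16:30, 19:15-19:30, 20:15-22:00.

11:15-16:30, 19:15-19:30, 20:15-22:00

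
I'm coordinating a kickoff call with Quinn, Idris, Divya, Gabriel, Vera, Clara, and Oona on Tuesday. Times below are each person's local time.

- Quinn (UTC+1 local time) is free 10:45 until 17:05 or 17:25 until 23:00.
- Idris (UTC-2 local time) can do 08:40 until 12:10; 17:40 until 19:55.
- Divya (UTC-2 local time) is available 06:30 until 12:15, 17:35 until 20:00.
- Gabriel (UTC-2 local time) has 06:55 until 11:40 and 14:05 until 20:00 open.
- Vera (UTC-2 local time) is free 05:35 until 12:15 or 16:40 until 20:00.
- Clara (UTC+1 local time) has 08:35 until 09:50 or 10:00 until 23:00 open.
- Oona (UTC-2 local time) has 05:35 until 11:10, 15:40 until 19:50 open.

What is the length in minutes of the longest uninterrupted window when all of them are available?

150

Quinn in UTC: 09:45-16:05, 16:25-22:00 (subtract 1h to convert from UTC+1).
Idris in UTC: 10:40-14:10, 19:40-21:55 (add 2h to convert from UTC-2).
Divya in UTC: 08:30-14:15, 19:35-22:00 (add 2h to convert from UTC-2).
Gabriel in UTC: 08:55-13:40, 16:05-22:00 (add 2h to convert from UTC-2).
Vera in UTC: 07:35-14:15, 18:40-22:00 (add 2h to convert from UTC-2).
Clara in UTC: 07:35-08:50, 09:00-22:00 (subtract 1h to convert from UTC+1).
Oona in UTC: 07:35-13:10, 17:40-21:50 (add 2h to convert from UTC-2).
Quinn ∩ Idris: 10:40-14:10, 19:40-21:55.
Quinn ∩ Idris ∩ Divya: 10:40-14:10, 19:40-21:55.
Quinn ∩ Idris ∩ Divya ∩ Gabriel: 10:40-13:40, 19:40-21:55.
Quinn ∩ Idris ∩ Divya ∩ Gabriel ∩ Vera: 10:40-13:40, 19:40-21:55.
Quinn ∩ Idris ∩ Divya ∩ Gabriel ∩ Vera ∩ Clara: 10:40-13:40, 19:40-21:55.
Quinn ∩ Idris ∩ Divya ∩ Gabriel ∩ Vera ∩ Clara ∩ Oona: 10:40-13:10, 19:40-21:50.
Those are the intersection windows.
The longest is 10:40-13:10 at 150 minutes.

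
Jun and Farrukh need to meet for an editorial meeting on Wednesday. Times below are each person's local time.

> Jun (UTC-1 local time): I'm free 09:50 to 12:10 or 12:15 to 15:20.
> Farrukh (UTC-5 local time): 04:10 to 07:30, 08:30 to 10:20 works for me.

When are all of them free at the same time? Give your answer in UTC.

10:50-12:30, 13:30-15:20

Jun in UTC: 10:50-13:10, 13:15-16:20 (add 1h to convert from UTC-1).
Farrukh in UTC: 09:10-12:30, 13:30-15:20 (add 5h to convert from UTC-5).
Jun ∩ Farrukh: 10:50-12:30, 13:30-15:20.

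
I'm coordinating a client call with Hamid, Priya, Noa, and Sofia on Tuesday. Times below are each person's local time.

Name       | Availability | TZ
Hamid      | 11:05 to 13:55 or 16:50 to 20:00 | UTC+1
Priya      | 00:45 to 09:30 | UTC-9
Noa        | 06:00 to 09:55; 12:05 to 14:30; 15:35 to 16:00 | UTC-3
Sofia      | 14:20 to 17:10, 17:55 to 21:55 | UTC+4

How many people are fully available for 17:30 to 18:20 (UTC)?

2

Hamid in UTC: 10:05-12:55, 15:50-19:00 (subtract 1h to convert from UTC+1).
Priya in UTC: 09:45-18:30 (add 9h to convert from UTC-9).
Noa in UTC: 09:00-12:55, 15:05-17:30, 18:35-19:00 (add 3h to convert from UTC-3).
Sofia in UTC: 10:20-13:10, 13:55-17:55 (subtract 4h to convert from UTC+4).
Hamid and Priya can make the full 17:30-18:20 slot — that's 2.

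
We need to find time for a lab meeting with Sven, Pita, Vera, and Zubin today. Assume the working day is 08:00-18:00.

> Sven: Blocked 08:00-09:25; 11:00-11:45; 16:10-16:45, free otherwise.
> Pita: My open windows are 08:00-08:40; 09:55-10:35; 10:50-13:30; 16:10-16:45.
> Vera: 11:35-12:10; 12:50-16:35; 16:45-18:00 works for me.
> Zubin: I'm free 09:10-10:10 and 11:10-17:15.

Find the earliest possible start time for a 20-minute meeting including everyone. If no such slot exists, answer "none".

Sven free: 09:25-11:00, 11:45-16:10, 16:45-18:00 (invert busy blocks within the working day).
Pita free: 08:00-08:40, 09:55-10:35, 10:50-13:30, 16:10-16:45.
Vera free: 11:35-12:10, 12:50-16:35, 16:45-18:00.
Zubin free: 09:10-10:10, 11:10-17:15.
Sven ∩ Pita: 09:55-10:35, 10:50-11:00, 11:45-13:30.
Sven ∩ Pita ∩ Vera: 11:45-12:10, 12:50-13:30.
Sven ∩ Pita ∩ Vera ∩ Zubin: 11:45-12:10, 12:50-13:30.
The first common window of at least 20 minutes is 11:45-12:10, so the earliest start is 11:45.

11:45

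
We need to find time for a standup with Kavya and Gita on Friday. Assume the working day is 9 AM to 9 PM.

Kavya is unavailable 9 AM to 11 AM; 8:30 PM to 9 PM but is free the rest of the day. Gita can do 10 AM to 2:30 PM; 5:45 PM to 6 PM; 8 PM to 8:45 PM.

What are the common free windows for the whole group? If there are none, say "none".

Kavya free: 11:00-20:30 (invert busy blocks within the working day).
Gita free: 10:00-14:30, 17:45-18:00, 20:00-20:45.
Kavya ∩ Gita: 11:00-14:30, 17:45-18:00, 20:00-20:30.

11:00-14:30, 17:45-18:00, 20:00-20:30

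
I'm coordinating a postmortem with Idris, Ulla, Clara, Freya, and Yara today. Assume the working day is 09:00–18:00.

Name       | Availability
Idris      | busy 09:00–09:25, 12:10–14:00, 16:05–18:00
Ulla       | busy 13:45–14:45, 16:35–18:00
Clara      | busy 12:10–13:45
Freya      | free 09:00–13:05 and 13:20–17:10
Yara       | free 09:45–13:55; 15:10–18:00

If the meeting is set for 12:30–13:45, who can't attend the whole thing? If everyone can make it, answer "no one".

Clara, Freya, Idris

Idris free: 09:25-12:10, 14:00-16:05 (invert busy blocks within the working day).
Ulla free: 09:00-13:45, 14:45-16:35 (invert busy blocks within the working day).
Clara free: 09:00-12:10, 13:45-18:00 (invert busy blocks within the working day).
Freya free: 09:00-13:05, 13:20-17:10.
Yara free: 09:45-13:55, 15:10-18:00.
Idris: not fully free for 12:30-13:45. Ulla: free for 12:30-13:45. Clara: not fully free for 12:30-13:45. Freya: not fully free for 12:30-13:45. Yara: free for 12:30-13:45.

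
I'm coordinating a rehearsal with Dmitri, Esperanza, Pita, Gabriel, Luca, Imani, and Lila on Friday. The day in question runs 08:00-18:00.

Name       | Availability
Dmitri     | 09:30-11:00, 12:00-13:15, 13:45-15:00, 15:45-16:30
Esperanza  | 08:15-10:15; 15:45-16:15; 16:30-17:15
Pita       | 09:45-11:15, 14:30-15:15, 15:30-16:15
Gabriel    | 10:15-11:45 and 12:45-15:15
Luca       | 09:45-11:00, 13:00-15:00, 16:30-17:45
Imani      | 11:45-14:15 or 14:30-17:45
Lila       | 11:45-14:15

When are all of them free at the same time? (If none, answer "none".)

Dmitri ∩ Esperanza: 09:30-10:15, 15:45-16:15.
Dmitri ∩ Esperanza ∩ Pita: 09:45-10:15, 15:45-16:15.
Dmitri ∩ Esperanza ∩ Pita ∩ Gabriel: ∅.
Dmitri ∩ Esperanza ∩ Pita ∩ Gabriel ∩ Luca: ∅.
Dmitri ∩ Esperanza ∩ Pita ∩ Gabriel ∩ Luca ∩ Imani: ∅.
Dmitri ∩ Esperanza ∩ Pita ∩ Gabriel ∩ Luca ∩ Imani ∩ Lila: ∅.
There is no time when everyone is free.

none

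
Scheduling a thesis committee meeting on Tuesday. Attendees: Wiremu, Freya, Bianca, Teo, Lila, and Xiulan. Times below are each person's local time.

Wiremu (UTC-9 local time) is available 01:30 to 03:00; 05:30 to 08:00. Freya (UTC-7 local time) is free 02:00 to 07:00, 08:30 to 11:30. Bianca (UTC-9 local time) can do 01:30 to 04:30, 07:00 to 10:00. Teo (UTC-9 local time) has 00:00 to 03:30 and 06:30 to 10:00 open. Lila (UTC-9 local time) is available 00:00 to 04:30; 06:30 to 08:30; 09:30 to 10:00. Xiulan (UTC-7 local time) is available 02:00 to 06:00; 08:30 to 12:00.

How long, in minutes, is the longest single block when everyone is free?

Wiremu in UTC: 10:30-12:00, 14:30-17:00 (add 9h to convert from UTC-9).
Freya in UTC: 09:00-14:00, 15:30-18:30 (add 7h to convert from UTC-7).
Bianca in UTC: 10:30-13:30, 16:00-19:00 (add 9h to convert from UTC-9).
Teo in UTC: 09:00-12:30, 15:30-19:00 (add 9h to convert from UTC-9).
Lila in UTC: 09:00-13:30, 15:30-17:30, 18:30-19:00 (add 9h to convert from UTC-9).
Xiulan in UTC: 09:00-13:00, 15:30-19:00 (add 7h to convert from UTC-7).
Wiremu ∩ Freya: 10:30-12:00, 15:30-17:00.
Wiremu ∩ Freya ∩ Bianca: 10:30-12:00, 16:00-17:00.
Wiremu ∩ Freya ∩ Bianca ∩ Teo: 10:30-12:00, 16:00-17:00.
Wiremu ∩ Freya ∩ Bianca ∩ Teo ∩ Lila: 10:30-12:00, 16:00-17:00.
Wiremu ∩ Freya ∩ Bianca ∩ Teo ∩ Lila ∩ Xiulan: 10:30-12:00, 16:00-17:00.
So the common availability across everyone is 10:30-12:00, 16:00-17:00.
The longest is 10:30-12:00 at 90 minutes.

90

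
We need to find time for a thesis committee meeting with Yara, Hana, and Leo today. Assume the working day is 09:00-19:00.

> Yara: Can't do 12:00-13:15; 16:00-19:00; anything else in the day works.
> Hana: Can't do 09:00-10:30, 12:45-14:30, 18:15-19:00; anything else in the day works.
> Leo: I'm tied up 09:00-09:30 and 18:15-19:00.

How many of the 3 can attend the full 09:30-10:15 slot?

2

Yara free: 09:00-12:00, 13:15-16:00 (invert busy blocks within the working day).
Hana free: 10:30-12:45, 14:30-18:15 (invert busy blocks within the working day).
Leo free: 09:30-18:15 (invert busy blocks within the working day).
Yara and Leo can make the full 09:30-10:15 slot — that's 2.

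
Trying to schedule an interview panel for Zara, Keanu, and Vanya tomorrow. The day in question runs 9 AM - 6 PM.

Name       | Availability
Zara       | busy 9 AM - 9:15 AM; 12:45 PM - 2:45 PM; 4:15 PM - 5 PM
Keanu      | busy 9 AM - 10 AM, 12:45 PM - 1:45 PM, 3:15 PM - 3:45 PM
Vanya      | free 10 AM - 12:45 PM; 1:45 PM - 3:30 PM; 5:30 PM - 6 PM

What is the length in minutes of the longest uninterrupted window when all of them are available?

165

Zara free: 09:15-12:45, 14:45-16:15, 17:00-18:00 (invert busy blocks within the working day).
Keanu free: 10:00-12:45, 13:45-15:15, 15:45-18:00 (invert busy blocks within the working day).
Vanya free: 10:00-12:45, 13:45-15:30, 17:30-18:00.
Zara ∩ Keanu: 10:00-12:45, 14:45-15:15, 15:45-16:15, 17:00-18:00.
Zara ∩ Keanu ∩ Vanya: 10:00-12:45, 14:45-15:15, 17:30-18:00.
So the common availability across everyone is 10:00-12:45, 14:45-15:15, 17:30-18:00.
The longest is 10:00-12:45 at 165 minutes.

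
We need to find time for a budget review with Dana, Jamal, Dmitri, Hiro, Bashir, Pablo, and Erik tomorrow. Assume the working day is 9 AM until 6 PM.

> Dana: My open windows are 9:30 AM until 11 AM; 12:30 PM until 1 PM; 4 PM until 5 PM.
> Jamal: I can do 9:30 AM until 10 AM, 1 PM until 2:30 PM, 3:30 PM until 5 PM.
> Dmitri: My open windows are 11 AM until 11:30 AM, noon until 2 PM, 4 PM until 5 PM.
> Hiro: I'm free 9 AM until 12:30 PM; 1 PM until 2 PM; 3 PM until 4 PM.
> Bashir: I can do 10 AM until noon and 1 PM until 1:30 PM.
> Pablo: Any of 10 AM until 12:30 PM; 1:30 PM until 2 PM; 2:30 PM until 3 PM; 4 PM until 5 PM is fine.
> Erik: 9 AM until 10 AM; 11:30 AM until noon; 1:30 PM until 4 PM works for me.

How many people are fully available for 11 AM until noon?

Hiro, Bashir, and Pablo can make the full 11:00-12:00 slot — that's 3.

3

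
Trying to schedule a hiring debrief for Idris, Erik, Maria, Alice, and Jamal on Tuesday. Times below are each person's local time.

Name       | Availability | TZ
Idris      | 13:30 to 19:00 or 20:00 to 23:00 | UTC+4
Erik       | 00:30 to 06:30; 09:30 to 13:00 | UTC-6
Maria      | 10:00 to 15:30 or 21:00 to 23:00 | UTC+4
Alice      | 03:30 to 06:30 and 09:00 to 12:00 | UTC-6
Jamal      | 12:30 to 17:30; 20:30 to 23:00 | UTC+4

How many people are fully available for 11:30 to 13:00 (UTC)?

2

Idris in UTC: 09:30-15:00, 16:00-19:00 (subtract 4h to convert from UTC+4).
Erik in UTC: 06:30-12:30, 15:30-19:00 (add 6h to convert from UTC-6).
Maria in UTC: 06:00-11:30, 17:00-19:00 (subtract 4h to convert from UTC+4).
Alice in UTC: 09:30-12:30, 15:00-18:00 (add 6h to convert from UTC-6).
Jamal in UTC: 08:30-13:30, 16:30-19:00 (subtract 4h to convert from UTC+4).
Idris and Jamal can make the full 11:30-13:00 slot — that's 2.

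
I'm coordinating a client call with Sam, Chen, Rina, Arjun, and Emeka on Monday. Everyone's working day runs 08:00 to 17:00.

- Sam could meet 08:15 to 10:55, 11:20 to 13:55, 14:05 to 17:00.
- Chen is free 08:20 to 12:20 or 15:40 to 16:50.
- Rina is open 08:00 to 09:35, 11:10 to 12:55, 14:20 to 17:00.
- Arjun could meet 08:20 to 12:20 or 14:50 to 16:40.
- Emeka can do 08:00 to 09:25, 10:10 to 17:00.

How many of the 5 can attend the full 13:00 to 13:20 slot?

2

Sam and Emeka can make the full 13:00-13:20 slot — that's 2.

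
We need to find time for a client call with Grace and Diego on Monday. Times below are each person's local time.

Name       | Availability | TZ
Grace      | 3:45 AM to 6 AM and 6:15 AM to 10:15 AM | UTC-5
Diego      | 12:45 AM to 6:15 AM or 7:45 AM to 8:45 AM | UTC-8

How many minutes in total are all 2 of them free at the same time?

315

Grace in UTC: 08:45-11:00, 11:15-15:15 (add 5h to convert from UTC-5).
Diego in UTC: 08:45-14:15, 15:45-16:45 (add 8h to convert from UTC-8).
Grace ∩ Diego: 08:45-11:00, 11:15-14:15.
So the common availability across everyone is 08:45-11:00, 11:15-14:15.
Summing the common windows: 135 + 180 = 315 minutes.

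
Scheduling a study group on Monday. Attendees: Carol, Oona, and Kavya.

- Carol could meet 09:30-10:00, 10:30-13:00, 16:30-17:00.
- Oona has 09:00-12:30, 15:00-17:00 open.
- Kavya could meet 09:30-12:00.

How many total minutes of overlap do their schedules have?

120

Carol ∩ Oona: 09:30-10:00, 10:30-12:30, 16:30-17:00.
Carol ∩ Oona ∩ Kavya: 09:30-10:00, 10:30-12:00.
Those are the intersection windows.
Summing the common windows: 30 + 90 = 120 minutes.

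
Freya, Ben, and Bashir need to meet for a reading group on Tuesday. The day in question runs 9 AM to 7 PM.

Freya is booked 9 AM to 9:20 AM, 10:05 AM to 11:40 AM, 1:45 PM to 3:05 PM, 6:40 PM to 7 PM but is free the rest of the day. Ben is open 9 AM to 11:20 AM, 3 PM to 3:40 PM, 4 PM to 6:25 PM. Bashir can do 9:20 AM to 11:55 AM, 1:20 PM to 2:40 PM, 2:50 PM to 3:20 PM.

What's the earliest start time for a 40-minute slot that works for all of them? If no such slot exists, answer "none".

09:20

Freya free: 09:20-10:05, 11:40-13:45, 15:05-18:40 (invert busy blocks within the working day).
Ben free: 09:00-11:20, 15:00-15:40, 16:00-18:25.
Bashir free: 09:20-11:55, 13:20-14:40, 14:50-15:20.
Freya ∩ Ben: 09:20-10:05, 15:05-15:40, 16:00-18:25.
Freya ∩ Ben ∩ Bashir: 09:20-10:05, 15:05-15:20.
Those are the intersection windows.
The first common window of at least 40 minutes is 09:20-10:05, so the earliest start is 09:20.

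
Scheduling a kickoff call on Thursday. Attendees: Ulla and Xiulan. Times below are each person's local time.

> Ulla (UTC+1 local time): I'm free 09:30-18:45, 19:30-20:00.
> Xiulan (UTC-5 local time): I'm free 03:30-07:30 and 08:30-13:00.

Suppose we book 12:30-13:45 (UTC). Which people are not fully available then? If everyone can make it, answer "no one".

Ulla in UTC: 08:30-17:45, 18:30-19:00 (subtract 1h to convert from UTC+1).
Xiulan in UTC: 08:30-12:30, 13:30-18:00 (add 5h to convert from UTC-5).
Ulla: free for 12:30-13:45. Xiulan: not fully free for 12:30-13:45.

Xiulan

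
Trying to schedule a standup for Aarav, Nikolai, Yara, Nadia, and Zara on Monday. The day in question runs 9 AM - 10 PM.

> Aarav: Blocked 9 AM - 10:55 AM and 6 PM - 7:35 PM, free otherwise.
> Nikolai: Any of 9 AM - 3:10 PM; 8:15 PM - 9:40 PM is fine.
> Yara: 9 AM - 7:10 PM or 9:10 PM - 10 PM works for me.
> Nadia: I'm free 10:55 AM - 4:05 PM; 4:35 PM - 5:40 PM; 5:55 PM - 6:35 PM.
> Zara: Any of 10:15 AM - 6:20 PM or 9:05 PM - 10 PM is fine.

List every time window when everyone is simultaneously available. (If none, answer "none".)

Aarav free: 10:55-18:00, 19:35-22:00 (invert busy blocks within the working day).
Nikolai free: 09:00-15:10, 20:15-21:40.
Yara free: 09:00-19:10, 21:10-22:00.
Nadia free: 10:55-16:05, 16:35-17:40, 17:55-18:35.
Zara free: 10:15-18:20, 21:05-22:00.
Aarav ∩ Nikolai: 10:55-15:10, 20:15-21:40.
Aarav ∩ Nikolai ∩ Yara: 10:55-15:10, 21:10-21:40.
Aarav ∩ Nikolai ∩ Yara ∩ Nadia: 10:55-15:10.
Aarav ∩ Nikolai ∩ Yara ∩ Nadia ∩ Zara: 10:55-15:10.
Those are the intersection windows.

10:55-15:10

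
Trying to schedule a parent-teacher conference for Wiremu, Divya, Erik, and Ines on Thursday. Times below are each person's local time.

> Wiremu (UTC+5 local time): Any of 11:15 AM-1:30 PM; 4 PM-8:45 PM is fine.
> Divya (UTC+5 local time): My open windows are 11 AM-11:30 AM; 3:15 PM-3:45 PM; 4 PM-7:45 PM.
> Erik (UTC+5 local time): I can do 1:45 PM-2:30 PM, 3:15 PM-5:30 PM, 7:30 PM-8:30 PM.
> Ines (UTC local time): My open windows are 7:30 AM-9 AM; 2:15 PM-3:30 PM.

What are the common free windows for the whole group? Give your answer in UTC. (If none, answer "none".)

Wiremu in UTC: 06:15-08:30, 11:00-15:45 (subtract 5h to convert from UTC+5).
Divya in UTC: 06:00-06:30, 10:15-10:45, 11:00-14:45 (subtract 5h to convert from UTC+5).
Erik in UTC: 08:45-09:30, 10:15-12:30, 14:30-15:30 (subtract 5h to convert from UTC+5).
Ines in UTC: 07:30-09:00, 14:15-15:30.
Wiremu ∩ Divya: 06:15-06:30, 11:00-14:45.
Wiremu ∩ Divya ∩ Erik: 11:00-12:30, 14:30-14:45.
Wiremu ∩ Divya ∩ Erik ∩ Ines: 14:30-14:45.
Those are the intersection windows.

14:30-14:45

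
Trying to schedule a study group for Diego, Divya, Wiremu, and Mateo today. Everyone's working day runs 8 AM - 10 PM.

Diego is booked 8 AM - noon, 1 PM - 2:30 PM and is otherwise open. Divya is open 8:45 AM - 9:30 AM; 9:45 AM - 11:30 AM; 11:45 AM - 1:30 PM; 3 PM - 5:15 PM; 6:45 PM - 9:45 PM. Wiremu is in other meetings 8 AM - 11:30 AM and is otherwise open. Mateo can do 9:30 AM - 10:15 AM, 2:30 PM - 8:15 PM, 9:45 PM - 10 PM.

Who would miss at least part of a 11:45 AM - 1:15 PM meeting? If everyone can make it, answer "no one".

Diego free: 12:00-13:00, 14:30-22:00 (invert busy blocks within the working day).
Divya free: 08:45-09:30, 09:45-11:30, 11:45-13:30, 15:00-17:15, 18:45-21:45.
Wiremu free: 11:30-22:00 (invert busy blocks within the working day).
Mateo free: 09:30-10:15, 14:30-20:15, 21:45-22:00.
Diego: not fully free for 11:45-13:15. Divya: free for 11:45-13:15. Wiremu: free for 11:45-13:15. Mateo: not fully free for 11:45-13:15.

Diego, Mateo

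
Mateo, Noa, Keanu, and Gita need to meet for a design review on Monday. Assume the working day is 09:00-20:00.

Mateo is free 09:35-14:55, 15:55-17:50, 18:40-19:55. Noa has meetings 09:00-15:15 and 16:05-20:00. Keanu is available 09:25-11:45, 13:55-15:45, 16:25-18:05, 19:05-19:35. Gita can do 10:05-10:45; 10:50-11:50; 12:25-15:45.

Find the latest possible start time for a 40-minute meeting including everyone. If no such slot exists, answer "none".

none

Mateo free: 09:35-14:55, 15:55-17:50, 18:40-19:55.
Noa free: 15:15-16:05 (invert busy blocks within the working day).
Keanu free: 09:25-11:45, 13:55-15:45, 16:25-18:05, 19:05-19:35.
Gita free: 10:05-10:45, 10:50-11:50, 12:25-15:45.
Mateo ∩ Noa: 15:55-16:05.
Mateo ∩ Noa ∩ Keanu: ∅.
Mateo ∩ Noa ∩ Keanu ∩ Gita: ∅.
There is no time when everyone is free.
No common window is at least 40 minutes long.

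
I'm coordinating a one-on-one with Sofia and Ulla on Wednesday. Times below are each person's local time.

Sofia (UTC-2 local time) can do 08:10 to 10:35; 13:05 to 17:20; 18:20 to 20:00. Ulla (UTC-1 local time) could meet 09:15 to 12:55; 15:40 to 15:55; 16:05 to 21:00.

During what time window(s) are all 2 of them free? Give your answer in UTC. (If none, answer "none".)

10:15-12:35, 16:40-16:55, 17:05-19:20, 20:20-22:00

Sofia in UTC: 10:10-12:35, 15:05-19:20, 20:20-22:00 (add 2h to convert from UTC-2).
Ulla in UTC: 10:15-13:55, 16:40-16:55, 17:05-22:00 (add 1h to convert from UTC-1).
Sofia ∩ Ulla: 10:15-12:35, 16:40-16:55, 17:05-19:20, 20:20-22:00.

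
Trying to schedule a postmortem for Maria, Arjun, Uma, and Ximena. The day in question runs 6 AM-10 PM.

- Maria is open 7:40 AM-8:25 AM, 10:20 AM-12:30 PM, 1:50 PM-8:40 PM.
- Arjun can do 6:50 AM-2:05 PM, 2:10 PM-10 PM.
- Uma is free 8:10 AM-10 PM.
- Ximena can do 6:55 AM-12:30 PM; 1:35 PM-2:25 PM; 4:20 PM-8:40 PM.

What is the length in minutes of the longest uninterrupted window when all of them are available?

Maria ∩ Arjun: 07:40-08:25, 10:20-12:30, 13:50-14:05, 14:10-20:40.
Maria ∩ Arjun ∩ Uma: 08:10-08:25, 10:20-12:30, 13:50-14:05, 14:10-20:40.
Maria ∩ Arjun ∩ Uma ∩ Ximena: 08:10-08:25, 10:20-12:30, 13:50-14:05, 14:10-14:25, 16:20-20:40.
So the common availability across everyone is 08:10-08:25, 10:20-12:30, 13:50-14:05, 14:10-14:25, 16:20-20:40.
The longest is 16:20-20:40 at 260 minutes.

260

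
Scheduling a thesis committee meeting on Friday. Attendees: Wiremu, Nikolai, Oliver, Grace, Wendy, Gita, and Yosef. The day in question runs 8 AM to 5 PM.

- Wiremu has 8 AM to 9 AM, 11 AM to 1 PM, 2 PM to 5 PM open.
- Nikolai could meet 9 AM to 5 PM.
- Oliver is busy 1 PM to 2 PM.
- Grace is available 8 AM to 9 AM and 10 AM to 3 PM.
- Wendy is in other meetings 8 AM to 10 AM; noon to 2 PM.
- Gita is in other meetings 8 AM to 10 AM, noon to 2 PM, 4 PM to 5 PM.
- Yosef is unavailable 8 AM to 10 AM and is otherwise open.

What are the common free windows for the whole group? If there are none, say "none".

11:00-12:00, 14:00-15:00

Wiremu free: 08:00-09:00, 11:00-13:00, 14:00-17:00.
Nikolai free: 09:00-17:00.
Oliver free: 08:00-13:00, 14:00-17:00 (invert busy blocks within the working day).
Grace free: 08:00-09:00, 10:00-15:00.
Wendy free: 10:00-12:00, 14:00-17:00 (invert busy blocks within the working day).
Gita free: 10:00-12:00, 14:00-16:00 (invert busy blocks within the working day).
Yosef free: 10:00-17:00 (invert busy blocks within the working day).
Wiremu ∩ Nikolai: 11:00-13:00, 14:00-17:00.
Wiremu ∩ Nikolai ∩ Oliver: 11:00-13:00, 14:00-17:00.
Wiremu ∩ Nikolai ∩ Oliver ∩ Grace: 11:00-13:00, 14:00-15:00.
Wiremu ∩ Nikolai ∩ Oliver ∩ Grace ∩ Wendy: 11:00-12:00, 14:00-15:00.
Wiremu ∩ Nikolai ∩ Oliver ∩ Grace ∩ Wendy ∩ Gita: 11:00-12:00, 14:00-15:00.
Wiremu ∩ Nikolai ∩ Oliver ∩ Grace ∩ Wendy ∩ Gita ∩ Yosef: 11:00-12:00, 14:00-15:00.
Those are the intersection windows.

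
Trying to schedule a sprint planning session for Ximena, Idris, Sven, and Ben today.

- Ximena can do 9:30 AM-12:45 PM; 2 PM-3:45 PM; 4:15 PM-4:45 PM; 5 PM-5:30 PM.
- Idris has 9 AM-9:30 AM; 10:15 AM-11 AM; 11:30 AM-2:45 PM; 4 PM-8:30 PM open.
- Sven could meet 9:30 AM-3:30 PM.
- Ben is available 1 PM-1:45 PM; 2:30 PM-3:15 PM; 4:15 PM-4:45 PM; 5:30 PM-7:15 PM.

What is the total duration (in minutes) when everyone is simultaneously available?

15

Ximena ∩ Idris: 10:15-11:00, 11:30-12:45, 14:00-14:45, 16:15-16:45, 17:00-17:30.
Ximena ∩ Idris ∩ Sven: 10:15-11:00, 11:30-12:45, 14:00-14:45.
Ximena ∩ Idris ∩ Sven ∩ Ben: 14:30-14:45.
That's a single block of 15 minutes.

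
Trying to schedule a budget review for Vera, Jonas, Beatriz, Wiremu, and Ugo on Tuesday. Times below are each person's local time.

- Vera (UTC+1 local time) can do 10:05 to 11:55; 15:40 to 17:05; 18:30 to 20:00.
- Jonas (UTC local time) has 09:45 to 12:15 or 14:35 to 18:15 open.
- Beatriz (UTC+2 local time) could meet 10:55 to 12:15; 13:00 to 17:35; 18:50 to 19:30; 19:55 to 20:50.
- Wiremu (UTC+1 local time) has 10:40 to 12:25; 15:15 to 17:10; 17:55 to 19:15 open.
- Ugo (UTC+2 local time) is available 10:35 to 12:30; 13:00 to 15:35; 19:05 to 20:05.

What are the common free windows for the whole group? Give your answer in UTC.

09:45-10:15, 17:55-18:05

Vera in UTC: 09:05-10:55, 14:40-16:05, 17:30-19:00 (subtract 1h to convert from UTC+1).
Jonas in UTC: 09:45-12:15, 14:35-18:15.
Beatriz in UTC: 08:55-10:15, 11:00-15:35, 16:50-17:30, 17:55-18:50 (subtract 2h to convert from UTC+2).
Wiremu in UTC: 09:40-11:25, 14:15-16:10, 16:55-18:15 (subtract 1h to convert from UTC+1).
Ugo in UTC: 08:35-10:30, 11:00-13:35, 17:05-18:05 (subtract 2h to convert from UTC+2).
Vera ∩ Jonas: 09:45-10:55, 14:40-16:05, 17:30-18:15.
Vera ∩ Jonas ∩ Beatriz: 09:45-10:15, 14:40-15:35, 17:55-18:15.
Vera ∩ Jonas ∩ Beatriz ∩ Wiremu: 09:45-10:15, 14:40-15:35, 17:55-18:15.
Vera ∩ Jonas ∩ Beatriz ∩ Wiremu ∩ Ugo: 09:45-10:15, 17:55-18:05.
Those are the intersection windows.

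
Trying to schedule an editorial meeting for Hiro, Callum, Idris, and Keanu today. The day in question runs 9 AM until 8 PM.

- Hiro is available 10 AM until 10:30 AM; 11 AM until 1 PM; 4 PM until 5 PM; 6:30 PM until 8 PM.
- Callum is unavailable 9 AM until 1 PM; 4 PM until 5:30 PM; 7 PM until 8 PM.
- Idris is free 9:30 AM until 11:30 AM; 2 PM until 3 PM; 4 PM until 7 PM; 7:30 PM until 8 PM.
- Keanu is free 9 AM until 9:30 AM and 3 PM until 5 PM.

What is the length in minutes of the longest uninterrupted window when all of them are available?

Hiro free: 10:00-10:30, 11:00-13:00, 16:00-17:00, 18:30-20:00.
Callum free: 13:00-16:00, 17:30-19:00 (invert busy blocks within the working day).
Idris free: 09:30-11:30, 14:00-15:00, 16:00-19:00, 19:30-20:00.
Keanu free: 09:00-09:30, 15:00-17:00.
Hiro ∩ Callum: 18:30-19:00.
Hiro ∩ Callum ∩ Idris: 18:30-19:00.
Hiro ∩ Callum ∩ Idris ∩ Keanu: ∅.
There is no time when everyone is free.
No common window exists, so the longest block is 0 minutes.

0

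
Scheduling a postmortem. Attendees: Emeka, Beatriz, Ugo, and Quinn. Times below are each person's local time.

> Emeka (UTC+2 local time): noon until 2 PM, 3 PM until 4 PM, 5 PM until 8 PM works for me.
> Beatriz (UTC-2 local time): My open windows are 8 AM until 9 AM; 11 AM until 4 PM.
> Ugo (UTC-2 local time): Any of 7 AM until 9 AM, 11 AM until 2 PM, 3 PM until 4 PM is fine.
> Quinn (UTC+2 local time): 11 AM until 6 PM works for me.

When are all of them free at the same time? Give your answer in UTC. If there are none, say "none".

10:00-11:00, 13:00-14:00, 15:00-16:00

Emeka in UTC: 10:00-12:00, 13:00-14:00, 15:00-18:00 (subtract 2h to convert from UTC+2).
Beatriz in UTC: 10:00-11:00, 13:00-18:00 (add 2h to convert from UTC-2).
Ugo in UTC: 09:00-11:00, 13:00-16:00, 17:00-18:00 (add 2h to convert from UTC-2).
Quinn in UTC: 09:00-16:00 (subtract 2h to convert from UTC+2).
Emeka ∩ Beatriz: 10:00-11:00, 13:00-14:00, 15:00-18:00.
Emeka ∩ Beatriz ∩ Ugo: 10:00-11:00, 13:00-14:00, 15:00-16:00, 17:00-18:00.
Emeka ∩ Beatriz ∩ Ugo ∩ Quinn: 10:00-11:00, 13:00-14:00, 15:00-16:00.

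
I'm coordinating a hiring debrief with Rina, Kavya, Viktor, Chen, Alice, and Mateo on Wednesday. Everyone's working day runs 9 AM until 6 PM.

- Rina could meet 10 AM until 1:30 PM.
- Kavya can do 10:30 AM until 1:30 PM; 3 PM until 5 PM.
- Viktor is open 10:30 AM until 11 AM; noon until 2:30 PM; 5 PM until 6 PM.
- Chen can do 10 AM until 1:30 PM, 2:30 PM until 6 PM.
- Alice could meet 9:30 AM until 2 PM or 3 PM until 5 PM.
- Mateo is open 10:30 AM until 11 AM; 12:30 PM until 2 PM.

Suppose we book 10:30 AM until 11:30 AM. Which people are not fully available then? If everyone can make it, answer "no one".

Rina: free for 10:30-11:30. Kavya: free for 10:30-11:30. Viktor: not fully free for 10:30-11:30. Chen: free for 10:30-11:30. Alice: free for 10:30-11:30. Mateo: not fully free for 10:30-11:30.

Mateo, Viktor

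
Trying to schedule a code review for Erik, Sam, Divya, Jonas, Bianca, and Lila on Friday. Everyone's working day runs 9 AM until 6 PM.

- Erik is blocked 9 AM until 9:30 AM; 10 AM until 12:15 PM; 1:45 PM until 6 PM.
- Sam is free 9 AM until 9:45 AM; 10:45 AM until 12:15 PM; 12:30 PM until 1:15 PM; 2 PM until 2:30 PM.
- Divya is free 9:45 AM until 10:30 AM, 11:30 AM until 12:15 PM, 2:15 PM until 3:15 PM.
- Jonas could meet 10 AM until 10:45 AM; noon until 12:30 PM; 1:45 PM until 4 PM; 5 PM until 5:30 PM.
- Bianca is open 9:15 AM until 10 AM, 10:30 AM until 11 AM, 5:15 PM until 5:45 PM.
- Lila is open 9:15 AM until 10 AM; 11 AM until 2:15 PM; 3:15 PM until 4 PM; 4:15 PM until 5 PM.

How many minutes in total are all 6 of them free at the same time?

Erik free: 09:30-10:00, 12:15-13:45 (invert busy blocks within the working day).
Sam free: 09:00-09:45, 10:45-12:15, 12:30-13:15, 14:00-14:30.
Divya free: 09:45-10:30, 11:30-12:15, 14:15-15:15.
Jonas free: 10:00-10:45, 12:00-12:30, 13:45-16:00, 17:00-17:30.
Bianca free: 09:15-10:00, 10:30-11:00, 17:15-17:45.
Lila free: 09:15-10:00, 11:00-14:15, 15:15-16:00, 16:15-17:00.
Erik ∩ Sam: 09:30-09:45, 12:30-13:15.
Erik ∩ Sam ∩ Divya: ∅.
Erik ∩ Sam ∩ Divya ∩ Jonas: ∅.
Erik ∩ Sam ∩ Divya ∩ Jonas ∩ Bianca: ∅.
Erik ∩ Sam ∩ Divya ∩ Jonas ∩ Bianca ∩ Lila: ∅.
There is no time when everyone is free.
There is no common window, so the total is 0 minutes.

0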